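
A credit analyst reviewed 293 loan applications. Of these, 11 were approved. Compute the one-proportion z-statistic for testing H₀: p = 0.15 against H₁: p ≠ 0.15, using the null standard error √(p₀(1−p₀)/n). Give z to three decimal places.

The sample proportion is 11/293 = 0.03754.
Null standard error: √(0.15·0.85/293) = √0.000435154 = 0.020860.
Test statistic: z = -0.11246/0.020860 = -5.391.

z = -5.391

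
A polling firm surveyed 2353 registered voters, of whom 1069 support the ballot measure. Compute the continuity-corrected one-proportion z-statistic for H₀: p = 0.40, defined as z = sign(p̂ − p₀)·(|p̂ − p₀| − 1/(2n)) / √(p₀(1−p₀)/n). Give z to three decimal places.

With x = 1069 successes in n = 2353, p̂ = 0.45431. p̂ − p₀ = 0.054314.
1/(2n) = 0.000212.
Corrected numerator: |0.054314| − 0.000212 = 0.054102.
Null standard error: √(0.40·0.60/2353) = √0.000101997 = 0.010099.
z = (+)0.054102/0.010099 = 5.357.

z = 5.357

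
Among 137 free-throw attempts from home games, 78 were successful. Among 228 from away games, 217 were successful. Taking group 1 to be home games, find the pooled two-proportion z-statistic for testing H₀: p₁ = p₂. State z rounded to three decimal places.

z = -8.986

p̂₁ = 78/137 = 0.56934, p̂₂ = 217/228 = 0.95175.
Pooled p̂ = (78+217)/(137+228) = 295/365 = 0.80822.
Pooled SE = √[0.1550009·0.01168523] ≈ 0.042558.
z = -0.38241/0.042558 = -8.986.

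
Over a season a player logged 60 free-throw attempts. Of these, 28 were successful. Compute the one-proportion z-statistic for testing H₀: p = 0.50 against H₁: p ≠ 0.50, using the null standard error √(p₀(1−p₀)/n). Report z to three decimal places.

Sample proportion p̂ = 28/60 = 0.46667.
Null standard error: √(0.50·0.50/60) = √0.004166667 = 0.064550.
Test statistic: z = -0.03333/0.064550 = -0.516.

z = -0.516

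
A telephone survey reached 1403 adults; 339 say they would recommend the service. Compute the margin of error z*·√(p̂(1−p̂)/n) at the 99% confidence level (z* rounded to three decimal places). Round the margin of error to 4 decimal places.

ME = 0.0294

The sample proportion is 339/1403 = 0.24163.
Standard error of p̂: √(0.183242/1403) = √0.000130608 = 0.011428.
The 99% critical value is z* = 2.576.
So ME = 0.0294.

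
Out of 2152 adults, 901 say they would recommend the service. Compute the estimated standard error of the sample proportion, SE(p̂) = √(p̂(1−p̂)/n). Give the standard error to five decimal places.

The sample proportion is 901/2152 = 0.41868.
p̂(1−p̂) = 0.41868·0.58132 = 0.243387.
Dividing by n and taking the root: √0.000113098 = 0.01063.

SE = 0.01063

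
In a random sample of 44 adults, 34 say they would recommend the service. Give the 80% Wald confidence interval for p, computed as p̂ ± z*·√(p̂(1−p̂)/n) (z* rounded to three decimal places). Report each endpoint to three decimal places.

(0.692, 0.854)

The sample proportion is 34/44 = 0.77273.
SE = √(p̂(1−p̂)/n) = √(0.175620/44) = 0.063177.
The 80% critical value is z* = 1.282.
Margin of error: 1.282 × 0.063177 = 0.08099.
So the interval runs from 0.692 to 0.854.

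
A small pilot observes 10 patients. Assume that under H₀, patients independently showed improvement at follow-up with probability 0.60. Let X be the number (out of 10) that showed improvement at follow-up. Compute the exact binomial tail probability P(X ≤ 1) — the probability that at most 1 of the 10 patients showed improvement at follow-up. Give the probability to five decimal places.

X ~ Binomial(n=10, p=0.60).
P(X ≤ 1) = C(10,0)·0.60^0·0.40^10 + C(10,1)·0.60^1·0.40^9.
= 0.000105 + 0.001573 = 0.00168.

P = 0.00168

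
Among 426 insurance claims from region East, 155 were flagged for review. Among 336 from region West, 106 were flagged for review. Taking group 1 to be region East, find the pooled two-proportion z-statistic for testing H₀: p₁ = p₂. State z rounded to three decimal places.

Sample proportions: p̂₁ = 155/426 = 0.36385 and p̂₂ = 106/336 = 0.31548.
Pooling: p̂ = 261/762 = 0.34252.
SE = √[p̂(1−p̂)(1/n₁+1/n₂)] = √[0.34252·0.65748·(1/426+1/336)] ≈ 0.034625.
z = 0.04837/0.034625 = 1.397.

z = 1.397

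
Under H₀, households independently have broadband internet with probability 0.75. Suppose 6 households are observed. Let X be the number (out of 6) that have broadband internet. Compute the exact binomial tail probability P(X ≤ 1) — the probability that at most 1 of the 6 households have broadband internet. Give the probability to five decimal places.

P = 0.00464

X ~ Binomial(n=6, p=0.75).
P(X ≤ 1) = C(6,0)·0.75^0·0.25^6 + C(6,1)·0.75^1·0.25^5.
= 0.000244 + 0.004395 = 0.00464.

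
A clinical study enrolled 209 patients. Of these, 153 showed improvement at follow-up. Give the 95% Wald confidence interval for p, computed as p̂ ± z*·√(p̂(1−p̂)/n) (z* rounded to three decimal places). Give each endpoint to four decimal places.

(0.6720, 0.7921)

With x = 153 successes in n = 209, p̂ = 0.73206.
Standard error of p̂: √(0.196149/209) = √0.000938514 = 0.030635.
z* = 1.960 at the 95% level.
Margin = 1.960·0.030635 = 0.06004.
So the interval runs from 0.6720 to 0.7921.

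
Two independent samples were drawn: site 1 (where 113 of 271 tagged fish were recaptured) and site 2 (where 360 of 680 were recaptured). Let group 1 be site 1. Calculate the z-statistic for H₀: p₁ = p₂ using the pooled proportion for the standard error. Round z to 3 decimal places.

z = -3.130

p̂₁ = 113/271 = 0.41697, p̂₂ = 360/680 = 0.52941.
Pooling: p̂ = 473/951 = 0.49737.
SE = √[p̂(1−p̂)(1/n₁+1/n₂)] = √[0.49737·0.50263·(1/271+1/680)] ≈ 0.035918.
z = -0.11244/0.035918 = -3.130.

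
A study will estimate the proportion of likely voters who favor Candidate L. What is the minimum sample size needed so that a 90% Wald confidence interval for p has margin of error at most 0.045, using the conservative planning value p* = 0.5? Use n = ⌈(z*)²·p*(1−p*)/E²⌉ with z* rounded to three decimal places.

n = 335

z* = 1.645 at the 90% level.
p*(1−p*) = 0.2500.
(z*)²·p*(1−p*)/E² = 2.706025·0.2500/0.002025 = 334.077.
Rounding up, n = 335.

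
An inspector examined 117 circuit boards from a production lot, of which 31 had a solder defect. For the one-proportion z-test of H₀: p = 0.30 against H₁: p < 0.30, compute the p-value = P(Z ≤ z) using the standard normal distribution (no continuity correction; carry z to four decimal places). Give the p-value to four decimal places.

p-value = 0.2041

p̂ = 31/117 = 0.26496.
Under H₀, SE = √(p₀(1−p₀)/n) = √(0.30·0.70/117) = √0.001794872 = 0.042366.
Test statistic (full precision, shown to 4 dp): z = (31/117 − 0.30)/SE₀ ≈ -0.8271.
From the standard normal, P(Z ≤ z) = 0.2041.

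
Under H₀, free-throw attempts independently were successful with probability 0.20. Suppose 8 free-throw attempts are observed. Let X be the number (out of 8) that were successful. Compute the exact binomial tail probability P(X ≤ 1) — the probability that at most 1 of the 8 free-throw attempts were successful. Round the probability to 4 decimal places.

P = 0.5033

X is binomial with n = 8 and p = 0.20.
P(X ≤ 1) = C(8,0)·0.20^0·0.80^8 + C(8,1)·0.20^1·0.80^7.
= 0.167772 + 0.335544 = 0.5033.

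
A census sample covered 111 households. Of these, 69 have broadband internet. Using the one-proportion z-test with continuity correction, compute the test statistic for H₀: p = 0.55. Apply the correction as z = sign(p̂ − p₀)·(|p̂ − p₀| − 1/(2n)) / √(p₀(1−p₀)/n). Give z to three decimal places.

z = 1.421

The sample proportion is 69/111 = 0.62162. p̂ − p₀ = 0.071622.
Continuity correction 1/(2n) = 1/222 = 0.004505.
Corrected numerator: |0.071622| − 0.004505 = 0.067117.
SE₀ = √(0.55·0.45/111) = 0.047220.
z = (+)0.067117/0.047220 = 1.421.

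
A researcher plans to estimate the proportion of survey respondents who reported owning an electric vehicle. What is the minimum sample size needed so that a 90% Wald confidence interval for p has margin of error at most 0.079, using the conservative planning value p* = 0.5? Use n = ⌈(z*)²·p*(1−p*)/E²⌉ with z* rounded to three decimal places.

The 90% critical value is z* = 1.645.
p*(1−p*) = 0.50·0.50 = 0.2500.
Required n before rounding: 2.706025 × 0.2500 / 0.079² = 108.397.
Rounding up, n = 109.

n = 109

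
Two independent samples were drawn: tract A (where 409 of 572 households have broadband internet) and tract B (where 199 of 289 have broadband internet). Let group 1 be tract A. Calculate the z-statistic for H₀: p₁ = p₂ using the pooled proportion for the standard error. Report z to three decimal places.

z = 0.805

Sample proportions: p̂₁ = 409/572 = 0.71503 and p̂₂ = 199/289 = 0.68858.
Pooling: p̂ = 608/861 = 0.70616.
Pooled SE = √[0.2074999·0.00520846] ≈ 0.032875.
z = (p̂₁ − p̂₂)/SE = (0.71503 − 0.68858)/0.032875 = 0.02645/0.032875 = 0.805.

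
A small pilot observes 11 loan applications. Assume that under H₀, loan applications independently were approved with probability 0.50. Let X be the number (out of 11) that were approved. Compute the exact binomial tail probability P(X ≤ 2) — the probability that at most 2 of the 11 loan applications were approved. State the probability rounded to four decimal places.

X is binomial with n = 11 and p = 0.50.
P(X ≤ 2) = C(11,0)·0.50^0·0.50^11 + C(11,1)·0.50^1·0.50^10 + C(11,2)·0.50^2·0.50^9.
= 0.000488 + 0.005371 + 0.026855 = 0.0327.

P = 0.0327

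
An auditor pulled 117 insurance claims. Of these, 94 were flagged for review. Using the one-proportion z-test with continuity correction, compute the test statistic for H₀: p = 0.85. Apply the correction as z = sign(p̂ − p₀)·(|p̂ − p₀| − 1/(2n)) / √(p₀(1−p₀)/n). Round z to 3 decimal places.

Sample proportion p̂ = 94/117 = 0.80342. p̂ − p₀ = -0.046581.
1/(2n) = 0.004274.
Corrected numerator: |-0.046581| − 0.004274 = 0.042307.
SE₀ = √(0.85·0.15/117) = 0.033011.
z = −0.042307/0.033011 = -1.282.

z = -1.282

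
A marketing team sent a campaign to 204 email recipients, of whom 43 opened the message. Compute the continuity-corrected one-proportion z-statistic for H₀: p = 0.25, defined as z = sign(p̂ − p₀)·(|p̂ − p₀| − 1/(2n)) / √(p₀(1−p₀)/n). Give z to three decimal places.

With x = 43 successes in n = 204, p̂ = 0.21078. p̂ − p₀ = -0.039216.
Continuity correction 1/(2n) = 1/408 = 0.002451.
Corrected numerator: |-0.039216| − 0.002451 = 0.036765.
Null standard error: √(0.25·0.75/204) = √0.000919118 = 0.030317.
z = (−)0.036765/0.030317 = -1.213.

z = -1.213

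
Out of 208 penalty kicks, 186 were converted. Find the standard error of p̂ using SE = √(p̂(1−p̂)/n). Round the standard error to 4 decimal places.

Sample proportion p̂ = 186/208 = 0.89423.
p̂(1−p̂) = 0.89423·0.10577 = 0.094583.
Dividing by n and taking the root: √0.000454726 = 0.0213.

SE = 0.0213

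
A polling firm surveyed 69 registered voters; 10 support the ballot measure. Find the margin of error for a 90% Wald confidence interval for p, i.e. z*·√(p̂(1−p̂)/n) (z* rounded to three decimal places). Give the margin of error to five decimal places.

ME = 0.06971

Sample proportion p̂ = 10/69 = 0.14493.
SE = √(p̂(1−p̂)/n) = √(0.123924/69) = 0.042379.
The 90% critical value is z* = 1.645.
Margin of error = z*·SE = 1.645 × 0.042379 = 0.06971.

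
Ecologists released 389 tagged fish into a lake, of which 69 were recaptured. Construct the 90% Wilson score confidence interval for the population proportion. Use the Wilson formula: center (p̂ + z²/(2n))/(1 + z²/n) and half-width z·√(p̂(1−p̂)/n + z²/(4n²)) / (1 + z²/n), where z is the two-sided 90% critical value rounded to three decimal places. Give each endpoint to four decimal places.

(0.1478, 0.2114)

Here p̂ = 69/389 = 0.17738 and z = 1.645 (z² = 2.706025).
1 + z²/n = 1.006956.
Adjusted center: (0.17738 + z²/(2n))/1.006956 = 0.17961.
Radicand: p̂(1−p̂)/n + z²/(4n²) = 0.000375103 + 0.000004471 = 0.000379574.
Half-width = 1.645·√0.000379574/1.006956 = 0.03183.
So the interval runs from 0.1478 to 0.2114.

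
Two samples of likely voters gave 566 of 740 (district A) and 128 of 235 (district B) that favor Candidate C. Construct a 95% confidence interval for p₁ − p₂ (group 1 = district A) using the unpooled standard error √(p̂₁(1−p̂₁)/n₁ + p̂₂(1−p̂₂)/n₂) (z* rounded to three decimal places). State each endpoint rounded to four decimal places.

p̂₁ = 0.76486, p̂₂ = 0.54468, so the observed difference is 0.22018.
SE = √(0.000243036 + 0.001055335) = √0.001298371 = 0.036033.
For 95% confidence, z* = 1.960. Margin = 1.960·0.036033 = 0.07062.
CI: 0.22018 ± 0.07062 = (0.1496, 0.2908).

(0.1496, 0.2908)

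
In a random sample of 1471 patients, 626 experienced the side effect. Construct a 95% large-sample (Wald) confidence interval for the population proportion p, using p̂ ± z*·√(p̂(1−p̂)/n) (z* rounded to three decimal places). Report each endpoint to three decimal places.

p̂ = 626/1471 = 0.42556.
SE = √(p̂(1−p̂)/n) = √(0.244459/1471) = 0.012891.
For 95% confidence, z* = 1.960.
Margin of error: 1.960 × 0.012891 = 0.02527.
Interval: 0.42556 ± 0.02527 → (0.400, 0.451).

(0.400, 0.451)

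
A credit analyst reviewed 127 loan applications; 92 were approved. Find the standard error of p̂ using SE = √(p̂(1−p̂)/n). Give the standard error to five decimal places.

SE = 0.03965

With x = 92 successes in n = 127, p̂ = 0.72441.
p̂(1−p̂) = 0.199640.
Dividing by n and taking the root: √0.001571969 = 0.03965.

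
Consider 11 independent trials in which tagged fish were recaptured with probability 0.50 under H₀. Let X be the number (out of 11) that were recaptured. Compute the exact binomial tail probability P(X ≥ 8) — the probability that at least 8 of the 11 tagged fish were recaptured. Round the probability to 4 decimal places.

P = 0.1133

X ~ Binomial(n=11, p=0.50).
P(X ≥ 8) = C(11,8)·0.50^8·0.50^3 + C(11,9)·0.50^9·0.50^2 + C(11,10)·0.50^10·0.50^1 + C(11,11)·0.50^11·0.50^0.
= 0.080566 + 0.026855 + 0.005371 + 0.000488 = 0.1133.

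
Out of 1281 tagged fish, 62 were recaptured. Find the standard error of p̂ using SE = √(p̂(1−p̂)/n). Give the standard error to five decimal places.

SE = 0.00600

p̂ = 62/1281 = 0.04840.
p̂(1−p̂) = 0.04840·0.95160 = 0.046057.
SE = √(0.046057/1281) = 0.00600.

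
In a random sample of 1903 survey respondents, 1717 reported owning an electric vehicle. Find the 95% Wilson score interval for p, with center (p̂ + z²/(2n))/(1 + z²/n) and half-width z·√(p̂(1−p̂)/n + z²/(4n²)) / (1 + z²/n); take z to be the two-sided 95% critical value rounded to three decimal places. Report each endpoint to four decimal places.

(0.8881, 0.9148)

Here p̂ = 1717/1903 = 0.90226 and z = 1.960 (z² = 3.841600).
1 + z²/n = 1.002019.
Adjusted center: (0.90226 + z²/(2n))/1.002019 = 0.90145.
Radicand: p̂(1−p̂)/n + z²/(4n²) = 0.000046341 + 0.000000265 = 0.000046606.
Half-width = 1.960·√0.000046606/1.002019 = 0.01335.
Interval: 0.90145 ± 0.01335 → (0.8881, 0.9148).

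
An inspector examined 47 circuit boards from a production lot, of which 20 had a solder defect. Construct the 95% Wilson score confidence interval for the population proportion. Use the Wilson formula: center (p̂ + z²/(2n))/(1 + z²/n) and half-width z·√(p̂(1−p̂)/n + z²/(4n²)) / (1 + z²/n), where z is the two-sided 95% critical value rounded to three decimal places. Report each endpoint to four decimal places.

p̂ = 20/47 = 0.42553; z = 1.960, so z² = 3.841600.
Denominator 1 + z²/n = 1 + 3.841600/47 = 1.081736.
Adjusted center: (0.42553 + z²/(2n))/1.081736 = 0.43116.
Radicand: p̂(1−p̂)/n + z²/(4n²) = 0.005201160 + 0.000434767 = 0.005635927.
Half-width = z·√(radicand)/denom = 1.960·0.075073/1.081736 = 0.13602.
Interval: 0.43116 ± 0.13602 → (0.2951, 0.5672).

(0.2951, 0.5672)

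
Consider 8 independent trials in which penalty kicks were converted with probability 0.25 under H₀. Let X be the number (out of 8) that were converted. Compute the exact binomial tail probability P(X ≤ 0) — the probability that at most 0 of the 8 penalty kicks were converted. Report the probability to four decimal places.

X ~ Binomial(n=8, p=0.25).
P(X ≤ 0) = C(8,0)·0.25^0·0.75^8.
= 0.100113 = 0.1001.

P = 0.1001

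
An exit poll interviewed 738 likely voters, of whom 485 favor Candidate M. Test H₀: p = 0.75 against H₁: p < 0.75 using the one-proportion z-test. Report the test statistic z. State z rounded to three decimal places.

Sample proportion p̂ = 485/738 = 0.65718.
Null standard error: √(0.75·0.25/738) = √0.000254065 = 0.015939.
z = (p̂ − p₀)/SE = (0.65718 − 0.75)/0.015939 = -5.823.

z = -5.823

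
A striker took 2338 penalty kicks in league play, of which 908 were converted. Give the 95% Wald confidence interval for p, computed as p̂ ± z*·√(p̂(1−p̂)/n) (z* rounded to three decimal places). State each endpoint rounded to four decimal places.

(0.3686, 0.4081)

The sample proportion is 908/2338 = 0.38837.
Standard error of p̂: √(0.237538/2338) = √0.000101599 = 0.010080.
For 95% confidence, z* = 1.960.
Margin of error: 1.960 × 0.010080 = 0.01976.
Interval: 0.38837 ± 0.01976 → (0.3686, 0.4081).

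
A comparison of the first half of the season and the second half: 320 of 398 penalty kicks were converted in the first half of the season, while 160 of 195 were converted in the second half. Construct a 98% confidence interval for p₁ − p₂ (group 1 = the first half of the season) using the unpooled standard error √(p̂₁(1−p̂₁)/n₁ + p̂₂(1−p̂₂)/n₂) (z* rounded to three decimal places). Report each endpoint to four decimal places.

(-0.0954, 0.0624)

p̂₁ = 320/398 = 0.80402, p̂₂ = 160/195 = 0.82051; p̂₁ − p̂₂ = -0.01649.
Unpooled SE = √(p̂₁(1−p̂₁)/n₁ + p̂₂(1−p̂₂)/n₂) = √(0.000395909 + 0.000755239) = 0.033929.
For 98% confidence, z* = 2.326. Margin of error = 0.07892.
CI: -0.01649 ± 0.07892 = (-0.0954, 0.0624).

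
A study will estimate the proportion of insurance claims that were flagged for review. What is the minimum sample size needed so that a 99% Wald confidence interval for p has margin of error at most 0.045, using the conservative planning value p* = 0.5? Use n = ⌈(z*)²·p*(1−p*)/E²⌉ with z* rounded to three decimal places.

For 99% confidence, z* = 2.576.
p*(1−p*) = 0.50·0.50 = 0.2500.
Required n before rounding: 6.635776 × 0.2500 / 0.045² = 819.232.
⌈819.232⌉ = 820.

n = 820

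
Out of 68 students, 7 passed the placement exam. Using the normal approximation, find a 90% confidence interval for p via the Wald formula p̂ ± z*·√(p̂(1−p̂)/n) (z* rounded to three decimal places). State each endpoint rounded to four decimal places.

(0.0423, 0.1636)

With x = 7 successes in n = 68, p̂ = 0.10294.
SE = √(p̂(1−p̂)/n) = √(0.092344/68) = 0.036851.
The 90% critical value is z* = 1.645.
Margin = 1.645·0.036851 = 0.06062.
CI: 0.10294 ± 0.06062 = (0.0423, 0.1636).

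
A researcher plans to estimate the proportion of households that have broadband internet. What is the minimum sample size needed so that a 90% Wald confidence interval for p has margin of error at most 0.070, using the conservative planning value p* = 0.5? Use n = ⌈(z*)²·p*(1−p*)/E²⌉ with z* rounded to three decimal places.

n = 139

The 90% critical value is z* = 1.645.
p*(1−p*) = 0.50·0.50 = 0.2500.
(z*)²·p*(1−p*)/E² = 2.706025·0.2500/0.004900 = 138.062.
⌈138.062⌉ = 139.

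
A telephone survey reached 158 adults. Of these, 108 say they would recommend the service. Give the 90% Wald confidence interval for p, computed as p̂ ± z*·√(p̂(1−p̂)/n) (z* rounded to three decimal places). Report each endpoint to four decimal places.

(0.6227, 0.7444)

With x = 108 successes in n = 158, p̂ = 0.68354.
SE(p̂) = √(0.68354·0.31646/158) = 0.037001.
The 90% critical value is z* = 1.645.
Margin of error: 1.645 × 0.037001 = 0.06087.
CI: 0.68354 ± 0.06087 = (0.6227, 0.7444).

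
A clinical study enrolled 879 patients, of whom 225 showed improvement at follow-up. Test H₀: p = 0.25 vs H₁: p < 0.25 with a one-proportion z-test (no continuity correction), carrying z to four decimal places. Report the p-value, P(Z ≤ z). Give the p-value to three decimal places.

With x = 225 successes in n = 879, p̂ = 0.25597.
Null standard error: √(0.25·0.75/879) = √0.000213311 = 0.014605.
z = (p̂ − p₀)/SE = (225/879 − 0.25)/0.014605 ≈ 0.4089.
p-value = P(Z ≤ z) with z = 0.4089 → 0.659.

p-value = 0.659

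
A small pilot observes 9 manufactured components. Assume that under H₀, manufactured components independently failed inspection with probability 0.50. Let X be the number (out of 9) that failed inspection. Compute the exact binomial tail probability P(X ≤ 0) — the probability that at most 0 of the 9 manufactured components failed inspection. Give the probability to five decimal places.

X is binomial with n = 9 and p = 0.50.
P(X ≤ 0) = C(9,0)·0.50^0·0.50^9.
= 0.001953 = 0.00195.

P = 0.00195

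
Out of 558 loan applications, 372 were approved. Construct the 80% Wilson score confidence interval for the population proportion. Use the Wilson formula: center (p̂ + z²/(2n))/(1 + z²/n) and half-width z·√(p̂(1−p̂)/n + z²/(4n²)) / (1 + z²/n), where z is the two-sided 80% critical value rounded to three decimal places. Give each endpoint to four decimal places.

p̂ = 372/558 = 0.66667; z = 1.282, so z² = 1.643524.
1 + z²/n = 1.002945.
Adjusted center: (0.66667 + z²/(2n))/1.002945 = 0.66618.
Radicand: p̂(1−p̂)/n + z²/(4n²) = 0.000398248 + 0.000001320 = 0.000399568.
Half-width = 1.282·√0.000399568/1.002945 = 0.02555.
CI: 0.66618 ± 0.02555 = (0.6406, 0.6917).

(0.6406, 0.6917)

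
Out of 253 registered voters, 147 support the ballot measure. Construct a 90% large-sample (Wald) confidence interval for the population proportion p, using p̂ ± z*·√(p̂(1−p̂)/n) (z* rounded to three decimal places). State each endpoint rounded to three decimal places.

The sample proportion is 147/253 = 0.58103.
Standard error of p̂: √(0.243435/253) = √0.000962192 = 0.031019.
The 90% critical value is z* = 1.645.
Margin of error: 1.645 × 0.031019 = 0.05103.
Interval: 0.58103 ± 0.05103 → (0.530, 0.632).

(0.530, 0.632)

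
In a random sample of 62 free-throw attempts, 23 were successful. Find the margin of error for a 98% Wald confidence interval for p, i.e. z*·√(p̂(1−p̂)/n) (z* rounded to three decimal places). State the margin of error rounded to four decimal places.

ME = 0.1427

Sample proportion p̂ = 23/62 = 0.37097.
SE = √(p̂(1−p̂)/n) = √(0.233351/62) = 0.061349.
The 98% critical value is z* = 2.326.
ME = 2.326·0.061349 = 0.1427.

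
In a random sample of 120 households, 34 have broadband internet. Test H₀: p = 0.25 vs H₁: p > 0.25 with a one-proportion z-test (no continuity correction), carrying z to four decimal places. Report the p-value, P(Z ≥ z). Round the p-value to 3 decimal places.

Sample proportion p̂ = 34/120 = 0.28333.
SE₀ = √(0.25·0.75/120) = 0.039528.
z = (p̂ − p₀)/SE = (34/120 − 0.25)/0.039528 ≈ 0.8433.
p-value = P(Z ≥ z) with z = 0.8433 → 0.200.

p-value = 0.200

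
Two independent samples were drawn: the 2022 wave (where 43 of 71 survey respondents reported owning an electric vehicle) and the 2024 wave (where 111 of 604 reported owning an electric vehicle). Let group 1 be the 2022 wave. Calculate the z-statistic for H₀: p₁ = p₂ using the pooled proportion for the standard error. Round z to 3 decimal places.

Sample proportions: p̂₁ = 43/71 = 0.60563 and p̂₂ = 111/604 = 0.18377.
Pooled p̂ = (43+111)/(71+604) = 154/675 = 0.22815.
SE = √[p̂(1−p̂)(1/n₁+1/n₂)] = √[0.22815·0.77185·(1/71+1/604)] ≈ 0.052648.
z = (p̂₁ − p̂₂)/SE = (0.60563 − 0.18377)/0.052648 = 0.42186/0.052648 = 8.013.

z = 8.013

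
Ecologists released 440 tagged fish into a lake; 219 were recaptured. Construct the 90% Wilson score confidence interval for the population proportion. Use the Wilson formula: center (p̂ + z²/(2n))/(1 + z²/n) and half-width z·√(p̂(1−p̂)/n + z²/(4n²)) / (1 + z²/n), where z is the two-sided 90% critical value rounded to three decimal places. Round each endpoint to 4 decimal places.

p̂ = 219/440 = 0.49773; z = 1.645, so z² = 2.706025.
Denominator 1 + z²/n = 1 + 2.706025/440 = 1.006150.
Center = (0.49773 + 0.003075)/1.006150 = 0.49774.
Radicand: p̂(1−p̂)/n + z²/(4n²) = 0.000568170 + 0.000003494 = 0.000571664.
Half-width = 1.645·√0.000571664/1.006150 = 0.03909.
So the interval runs from 0.4587 to 0.5368.

(0.4587, 0.5368)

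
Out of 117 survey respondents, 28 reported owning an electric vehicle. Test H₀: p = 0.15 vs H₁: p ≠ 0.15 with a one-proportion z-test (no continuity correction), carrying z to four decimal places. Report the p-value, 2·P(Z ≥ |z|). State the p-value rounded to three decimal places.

p-value = 0.007

The sample proportion is 28/117 = 0.23932.
Under H₀, SE = √(p₀(1−p₀)/n) = √(0.15·0.85/117) = √0.001089744 = 0.033011.
Test statistic (full precision, shown to 4 dp): z = (28/117 − 0.15)/SE₀ ≈ 2.7056.
p-value = 2·P(Z ≥ |z|) with z = 2.7056 → 0.007.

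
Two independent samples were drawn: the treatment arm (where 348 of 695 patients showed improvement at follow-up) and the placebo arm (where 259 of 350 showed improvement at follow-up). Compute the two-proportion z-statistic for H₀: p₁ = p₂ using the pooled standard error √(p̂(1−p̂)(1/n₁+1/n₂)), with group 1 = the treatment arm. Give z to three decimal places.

z = -7.399

Sample proportions: p̂₁ = 348/695 = 0.50072 and p̂₂ = 259/350 = 0.74000.
Pooled p̂ = (348+259)/(695+350) = 607/1045 = 0.58086.
Pooled SE = √[0.2434615·0.00429599] ≈ 0.032341.
z = -0.23928/0.032341 = -7.399.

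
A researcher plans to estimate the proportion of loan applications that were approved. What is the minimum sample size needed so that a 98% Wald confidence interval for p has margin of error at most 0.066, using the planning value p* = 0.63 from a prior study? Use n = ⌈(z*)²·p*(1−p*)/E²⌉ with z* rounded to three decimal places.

n = 290

The 98% critical value is z* = 2.326.
p*(1−p*) = 0.63·0.37 = 0.2331.
Required n before rounding: 5.410276 × 0.2331 / 0.066² = 289.517.
Rounding up, n = 290.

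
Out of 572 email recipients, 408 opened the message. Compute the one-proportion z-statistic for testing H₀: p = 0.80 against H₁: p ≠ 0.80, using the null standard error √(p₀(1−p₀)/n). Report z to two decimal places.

The sample proportion is 408/572 = 0.71329.
SE₀ = √(0.80·0.20/572) = 0.016725.
z = (0.71329 − 0.80)/0.016725 = -0.08671/0.016725 = -5.18.

z = -5.18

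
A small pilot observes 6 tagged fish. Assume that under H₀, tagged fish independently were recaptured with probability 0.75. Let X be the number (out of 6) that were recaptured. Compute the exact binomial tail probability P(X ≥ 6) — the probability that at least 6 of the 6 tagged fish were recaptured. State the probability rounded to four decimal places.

P = 0.1780

X is binomial with n = 6 and p = 0.75.
P(X ≥ 6) = C(6,6)·0.75^6·0.25^0.
= 0.177979 = 0.1780.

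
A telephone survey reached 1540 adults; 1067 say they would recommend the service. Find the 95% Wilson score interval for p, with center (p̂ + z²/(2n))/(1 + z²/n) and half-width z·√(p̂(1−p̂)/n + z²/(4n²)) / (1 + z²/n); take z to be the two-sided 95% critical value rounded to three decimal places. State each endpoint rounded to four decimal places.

(0.6694, 0.7154)

Here p̂ = 1067/1540 = 0.69286 and z = 1.960 (z² = 3.841600).
1 + z²/n = 1.002495.
Adjusted center: (0.69286 + z²/(2n))/1.002495 = 0.69238.
Radicand: p̂(1−p̂)/n + z²/(4n²) = 0.000138186 + 0.000000405 = 0.000138591.
Half-width = z·√(radicand)/denom = 1.960·0.011772/1.002495 = 0.02302.
Interval: 0.69238 ± 0.02302 → (0.6694, 0.7154).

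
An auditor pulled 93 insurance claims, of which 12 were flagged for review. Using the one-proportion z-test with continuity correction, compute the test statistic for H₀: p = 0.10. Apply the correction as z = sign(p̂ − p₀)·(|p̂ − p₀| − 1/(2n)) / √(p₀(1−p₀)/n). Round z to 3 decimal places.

z = 0.760

With x = 12 successes in n = 93, p̂ = 0.12903. p̂ − p₀ = 0.029032.
Continuity correction 1/(2n) = 1/186 = 0.005376.
Corrected numerator: |0.029032| − 0.005376 = 0.023656.
SE₀ = √(0.10·0.90/93) = 0.031109.
z = (+)0.023656/0.031109 = 0.760.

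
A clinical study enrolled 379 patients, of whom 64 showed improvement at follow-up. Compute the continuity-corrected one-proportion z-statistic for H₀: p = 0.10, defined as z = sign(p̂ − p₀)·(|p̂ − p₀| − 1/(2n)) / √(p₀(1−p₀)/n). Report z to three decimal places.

z = 4.383

The sample proportion is 64/379 = 0.16887. p̂ − p₀ = 0.068865.
Continuity correction 1/(2n) = 1/758 = 0.001319.
Corrected numerator: |0.068865| − 0.001319 = 0.067546.
SE₀ = √(0.10·0.90/379) = 0.015410.
z = +0.067546/0.015410 = 4.383.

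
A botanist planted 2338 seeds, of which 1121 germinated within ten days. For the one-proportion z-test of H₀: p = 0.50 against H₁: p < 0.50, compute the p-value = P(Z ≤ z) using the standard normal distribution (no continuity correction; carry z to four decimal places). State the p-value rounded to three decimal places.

With x = 1121 successes in n = 2338, p̂ = 0.47947.
SE₀ = √(0.50·0.50/2338) = 0.010341.
Test statistic (full precision, shown to 4 dp): z = (1121/2338 − 0.50)/SE₀ ≈ -1.9854.
From the standard normal, P(Z ≤ z) = 0.024.

p-value = 0.024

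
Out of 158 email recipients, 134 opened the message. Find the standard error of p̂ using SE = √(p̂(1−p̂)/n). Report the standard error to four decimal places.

With x = 134 successes in n = 158, p̂ = 0.84810.
p̂(1−p̂) = 0.128826.
SE = √(0.128826/158) = 0.0286.

SE = 0.0286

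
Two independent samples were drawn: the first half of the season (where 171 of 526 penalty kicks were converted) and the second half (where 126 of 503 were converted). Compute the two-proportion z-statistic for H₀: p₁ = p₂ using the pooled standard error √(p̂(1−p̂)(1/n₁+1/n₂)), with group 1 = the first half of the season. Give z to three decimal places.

z = 2.640

p̂₁ = 171/526 = 0.32510, p̂₂ = 126/503 = 0.25050.
Pooling: p̂ = 297/1029 = 0.28863.
SE = √[p̂(1−p̂)(1/n₁+1/n₂)] = √[0.28863·0.71137·(1/526+1/503)] ≈ 0.028259.
z = 0.07460/0.028259 = 2.640.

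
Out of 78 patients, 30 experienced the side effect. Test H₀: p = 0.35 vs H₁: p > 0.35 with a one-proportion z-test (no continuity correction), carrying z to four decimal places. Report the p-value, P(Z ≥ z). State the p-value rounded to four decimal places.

p-value = 0.2608

p̂ = 30/78 = 0.38462.
Under H₀, SE = √(p₀(1−p₀)/n) = √(0.35·0.65/78) = √0.002916667 = 0.054006.
z = (p̂ − p₀)/SE = (30/78 − 0.35)/0.054006 ≈ 0.6410.
p-value = P(Z ≥ z) with z = 0.6410 → 0.2608.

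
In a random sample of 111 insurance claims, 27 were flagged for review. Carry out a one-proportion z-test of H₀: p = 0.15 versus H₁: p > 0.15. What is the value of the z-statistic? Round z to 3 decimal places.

z = 2.751

p̂ = 27/111 = 0.24324.
Under H₀, SE = √(p₀(1−p₀)/n) = √(0.15·0.85/111) = √0.001148649 = 0.033892.
z = (p̂ − p₀)/SE = (0.24324 − 0.15)/0.033892 = 2.751.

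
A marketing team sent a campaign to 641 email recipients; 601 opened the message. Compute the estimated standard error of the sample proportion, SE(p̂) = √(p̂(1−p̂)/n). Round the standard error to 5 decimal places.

SE = 0.00955

Sample proportion p̂ = 601/641 = 0.93760.
p̂(1−p̂) = 0.93760·0.06240 = 0.058506.
SE = √(0.058506/641) = 0.00955.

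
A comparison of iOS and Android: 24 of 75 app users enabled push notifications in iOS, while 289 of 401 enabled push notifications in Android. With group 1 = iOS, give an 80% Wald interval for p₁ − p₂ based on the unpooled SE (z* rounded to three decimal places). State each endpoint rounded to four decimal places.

p̂₁ = 0.32000, p̂₂ = 0.72070, so the observed difference is -0.40070.
SE = √(0.002901333 + 0.000501976) = √0.003403309 = 0.058338.
For 80% confidence, z* = 1.282. Margin of error = 0.07479.
So the interval runs from -0.4755 to -0.3259.

(-0.4755, -0.3259)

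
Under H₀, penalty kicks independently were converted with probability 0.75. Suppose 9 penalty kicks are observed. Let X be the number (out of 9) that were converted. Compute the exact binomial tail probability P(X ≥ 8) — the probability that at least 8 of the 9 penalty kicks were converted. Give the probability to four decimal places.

P = 0.3003

X ~ Binomial(n=9, p=0.75).
P(X ≥ 8) = C(9,8)·0.75^8·0.25^1 + C(9,9)·0.75^9·0.25^0.
= 0.225254 + 0.075085 = 0.3003.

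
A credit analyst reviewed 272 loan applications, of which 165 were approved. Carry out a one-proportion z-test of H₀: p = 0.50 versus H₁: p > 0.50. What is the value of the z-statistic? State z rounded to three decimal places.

The sample proportion is 165/272 = 0.60662.
Under H₀, SE = √(p₀(1−p₀)/n) = √(0.50·0.50/272) = √0.000919118 = 0.030317.
Test statistic: z = 0.10662/0.030317 = 3.517.

z = 3.517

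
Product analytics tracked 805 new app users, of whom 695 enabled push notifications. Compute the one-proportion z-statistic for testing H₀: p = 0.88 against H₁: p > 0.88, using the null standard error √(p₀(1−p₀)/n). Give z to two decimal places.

Sample proportion p̂ = 695/805 = 0.86335.
Under H₀, SE = √(p₀(1−p₀)/n) = √(0.88·0.12/805) = √0.000131180 = 0.011453.
z = (0.86335 − 0.88)/0.011453 = -0.01665/0.011453 = -1.45.

z = -1.45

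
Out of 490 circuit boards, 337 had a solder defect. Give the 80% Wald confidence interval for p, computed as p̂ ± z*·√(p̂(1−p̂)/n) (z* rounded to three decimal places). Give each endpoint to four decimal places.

With x = 337 successes in n = 490, p̂ = 0.68776.
SE(p̂) = √(0.68776·0.31224/490) = 0.020935.
The 80% critical value is z* = 1.282.
Margin = 1.282·0.020935 = 0.02684.
CI: 0.68776 ± 0.02684 = (0.6609, 0.7146).

(0.6609, 0.7146)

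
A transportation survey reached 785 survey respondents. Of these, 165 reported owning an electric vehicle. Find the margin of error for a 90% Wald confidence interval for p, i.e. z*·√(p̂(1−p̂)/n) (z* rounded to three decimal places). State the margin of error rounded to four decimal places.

p̂ = 165/785 = 0.21019.
SE(p̂) = √(0.21019·0.78981/785) = 0.014542.
z* = 1.645 at the 90% level.
Margin of error = z*·SE = 1.645 × 0.014542 = 0.0239.

ME = 0.0239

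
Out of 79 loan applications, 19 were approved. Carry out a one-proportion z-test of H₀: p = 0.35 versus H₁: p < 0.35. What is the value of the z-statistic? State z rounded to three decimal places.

With x = 19 successes in n = 79, p̂ = 0.24051.
SE₀ = √(0.35·0.65/79) = 0.053663.
z = (0.24051 − 0.35)/0.053663 = -0.10949/0.053663 = -2.040.

z = -2.040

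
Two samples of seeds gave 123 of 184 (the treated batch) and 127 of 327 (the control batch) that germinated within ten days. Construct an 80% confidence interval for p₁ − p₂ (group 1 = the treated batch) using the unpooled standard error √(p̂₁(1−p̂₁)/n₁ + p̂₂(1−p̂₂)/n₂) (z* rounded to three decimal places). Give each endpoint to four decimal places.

(0.2238, 0.3364)

p̂₁ = 0.66848, p̂₂ = 0.38838, so the observed difference is 0.28010.
Unpooled SE = √(p̂₁(1−p̂₁)/n₁ + p̂₂(1−p̂₂)/n₂) = √(0.001204430 + 0.000726424) = 0.043941.
The 80% critical value is z* = 1.282. Margin of error = 0.05633.
CI: 0.28010 ± 0.05633 = (0.2238, 0.3364).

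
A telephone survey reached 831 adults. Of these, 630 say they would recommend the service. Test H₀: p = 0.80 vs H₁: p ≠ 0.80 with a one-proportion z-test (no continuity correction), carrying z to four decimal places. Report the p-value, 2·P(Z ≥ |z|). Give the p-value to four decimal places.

p-value = 0.0025

With x = 630 successes in n = 831, p̂ = 0.75812.
SE₀ = √(0.80·0.20/831) = 0.013876.
z = (p̂ − p₀)/SE = (630/831 − 0.80)/0.013876 ≈ -3.0180.
From the standard normal, 2·P(Z ≥ |z|) = 0.0025.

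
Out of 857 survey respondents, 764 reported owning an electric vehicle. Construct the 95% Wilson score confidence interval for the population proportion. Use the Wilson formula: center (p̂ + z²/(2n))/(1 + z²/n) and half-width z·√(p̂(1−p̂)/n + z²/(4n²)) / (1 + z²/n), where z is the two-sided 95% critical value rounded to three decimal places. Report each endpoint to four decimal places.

Here p̂ = 764/857 = 0.89148 and z = 1.960 (z² = 3.841600).
1 + z²/n = 1.004483.
Adjusted center: (0.89148 + z²/(2n))/1.004483 = 0.88973.
Radicand: p̂(1−p̂)/n + z²/(4n²) = 0.000112884 + 0.000001308 = 0.000114192.
Half-width = z·√(radicand)/denom = 1.960·0.010686/1.004483 = 0.02085.
Interval: 0.88973 ± 0.02085 → (0.8689, 0.9106).

(0.8689, 0.9106)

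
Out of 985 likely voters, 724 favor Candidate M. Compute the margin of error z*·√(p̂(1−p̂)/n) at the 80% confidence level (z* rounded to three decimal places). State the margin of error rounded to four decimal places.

ME = 0.0180

The sample proportion is 724/985 = 0.73503.
SE = √(p̂(1−p̂)/n) = √(0.194763/985) = 0.014062.
The 80% critical value is z* = 1.282.
Margin of error = z*·SE = 1.282 × 0.014062 = 0.0180.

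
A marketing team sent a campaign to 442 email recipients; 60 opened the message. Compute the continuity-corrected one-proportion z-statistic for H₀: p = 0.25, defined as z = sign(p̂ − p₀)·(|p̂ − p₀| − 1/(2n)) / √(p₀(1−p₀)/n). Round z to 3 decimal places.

Sample proportion p̂ = 60/442 = 0.13575. p̂ − p₀ = -0.114253.
Continuity correction 1/(2n) = 1/884 = 0.001131.
Corrected numerator: |-0.114253| − 0.001131 = 0.113122.
SE₀ = √(0.25·0.75/442) = 0.020596.
z = (−)0.113122/0.020596 = -5.492.

z = -5.492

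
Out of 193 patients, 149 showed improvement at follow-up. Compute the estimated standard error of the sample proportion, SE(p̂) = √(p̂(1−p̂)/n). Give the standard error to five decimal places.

Sample proportion p̂ = 149/193 = 0.77202.
p̂(1−p̂) = 0.176005.
Dividing by n and taking the root: √0.000911943 = 0.03020.

SE = 0.03020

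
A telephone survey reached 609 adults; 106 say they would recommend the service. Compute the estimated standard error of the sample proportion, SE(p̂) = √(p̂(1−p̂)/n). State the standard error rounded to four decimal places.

p̂ = 106/609 = 0.17406.
p̂(1−p̂) = 0.17406·0.82594 = 0.143763.
SE = √(0.143763/609) = 0.0154.

SE = 0.0154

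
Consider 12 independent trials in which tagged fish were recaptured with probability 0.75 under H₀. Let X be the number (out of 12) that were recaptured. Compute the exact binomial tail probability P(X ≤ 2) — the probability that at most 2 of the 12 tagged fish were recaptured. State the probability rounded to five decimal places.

X is binomial with n = 12 and p = 0.75.
P(X ≤ 2) = C(12,0)·0.75^0·0.25^12 + C(12,1)·0.75^1·0.25^11 + C(12,2)·0.75^2·0.25^10.
= 0.000000 + 0.000002 + 0.000035 = 0.00004.

P = 0.00004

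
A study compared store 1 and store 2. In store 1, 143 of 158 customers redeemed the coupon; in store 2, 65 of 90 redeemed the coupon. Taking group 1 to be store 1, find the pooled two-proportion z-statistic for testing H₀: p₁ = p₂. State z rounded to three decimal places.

p̂₁ = 143/158 = 0.90506, p̂₂ = 65/90 = 0.72222.
Pooling: p̂ = 208/248 = 0.83871.
SE = √[p̂(1−p̂)(1/n₁+1/n₂)] = √[0.83871·0.16129·(1/158+1/90)] ≈ 0.048572.
z = 0.18284/0.048572 = 3.764.

z = 3.764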